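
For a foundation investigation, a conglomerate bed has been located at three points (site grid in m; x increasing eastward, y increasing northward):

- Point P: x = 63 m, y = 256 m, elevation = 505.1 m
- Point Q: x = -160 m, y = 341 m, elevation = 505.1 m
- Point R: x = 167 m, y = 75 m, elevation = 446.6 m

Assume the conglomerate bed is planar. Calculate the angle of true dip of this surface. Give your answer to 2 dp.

23.89°

Two edge vectors: Point P→Point Q = (-223, 85, 0), Point P→Point R = (104, -181, -58.5).
Normal n = (Point P→Point Q) × (Point P→Point R) = (-4972.5, -13045.5, 31523).
So ∂z/∂x = −n_x/n_z = 0.15774 and ∂z/∂y = −n_y/n_z = 0.41384.
Gradient magnitude |∇z| = √(a² + b²) = √(0.02488 + 0.17126) = 0.44288.
True dip = arctan(0.44288) = 23.89°, dipping toward SSW (azimuth ≈ 201°).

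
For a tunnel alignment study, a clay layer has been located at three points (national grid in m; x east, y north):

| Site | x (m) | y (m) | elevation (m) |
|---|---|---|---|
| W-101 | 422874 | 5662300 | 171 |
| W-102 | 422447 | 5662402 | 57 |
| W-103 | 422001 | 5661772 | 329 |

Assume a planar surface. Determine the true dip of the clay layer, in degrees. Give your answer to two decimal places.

28.77°

Let the plane be z = a·x + b·y + c.
W-102−W-101: −427a + 102b = −114;  W-103−W-101: −873a − 528b = 158.
Solving gives a = 0.14015, b = −0.53096.
Gradient magnitude |∇z| = √(a² + b²) = √(0.01964 + 0.28192) = 0.54914.
True dip = arctan(0.54914) = 28.77°, dipping toward NNW (azimuth ≈ 345°).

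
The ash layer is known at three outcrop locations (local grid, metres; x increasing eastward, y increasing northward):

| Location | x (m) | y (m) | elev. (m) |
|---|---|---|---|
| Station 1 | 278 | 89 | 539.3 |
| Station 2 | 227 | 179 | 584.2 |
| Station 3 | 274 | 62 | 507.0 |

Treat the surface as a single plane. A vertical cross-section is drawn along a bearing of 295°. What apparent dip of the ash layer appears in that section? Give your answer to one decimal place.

Let the plane be z = a·x + b·y + c.
Station 2−Station 1: −51a + 90b = 44.9;  Station 3−Station 1: −4a − 27b = −32.3.
Solving gives a = 0.97565, b = 1.05176.
Unit vector along 295° is (sin 295°, cos 295°) = (-0.9063, 0.4226).
Slope in that direction = a·(-0.9063) + b·(0.4226) = −0.43975.
Apparent dip = arctan|0.43975| = 23.7° (true dip is 55.1°, so apparent ≤ true as expected).

23.7°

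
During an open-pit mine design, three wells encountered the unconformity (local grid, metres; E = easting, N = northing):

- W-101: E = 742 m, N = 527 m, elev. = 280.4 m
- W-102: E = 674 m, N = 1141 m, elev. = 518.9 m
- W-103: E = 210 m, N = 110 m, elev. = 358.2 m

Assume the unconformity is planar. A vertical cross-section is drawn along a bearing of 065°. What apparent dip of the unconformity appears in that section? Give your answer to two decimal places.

Two edge vectors: W-101→W-102 = (-68, 614, 238.5), W-101→W-103 = (-532, -417, 77.8).
Normal n = (W-101→W-102) × (W-101→W-103) = (147223.7, -121591.6, 355004).
So ∂z/∂E = −n_x/n_z = −0.41471 and ∂z/∂N = −n_y/n_z = 0.34251.
Unit vector along 065° is (sin 65°, cos 65°) = (0.9063, 0.4226).
Slope in that direction = a·(0.9063) + b·(0.4226) = −0.23110.
Apparent dip = arctan|0.23110| = 13.01° (true dip is 28.3°, so apparent ≤ true as expected).

13.01°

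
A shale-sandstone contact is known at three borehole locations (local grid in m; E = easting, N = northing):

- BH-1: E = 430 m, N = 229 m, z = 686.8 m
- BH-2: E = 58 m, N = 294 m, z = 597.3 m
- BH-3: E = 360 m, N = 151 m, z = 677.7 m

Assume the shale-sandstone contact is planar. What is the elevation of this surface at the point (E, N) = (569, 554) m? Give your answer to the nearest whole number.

Let the plane be z = a·E + b·N + c.
BH-2−BH-1: −372a + 65b = −89.5;  BH-3−BH-1: −70a − 78b = −9.1.
Solving gives a = 0.22560, b = −0.08580.
Then c = 686.8 − a·430 − b·229 = 609.44.
At (569, 554): z = 128.4 − 47.5 + 609.44 = 690.3 m.

690 m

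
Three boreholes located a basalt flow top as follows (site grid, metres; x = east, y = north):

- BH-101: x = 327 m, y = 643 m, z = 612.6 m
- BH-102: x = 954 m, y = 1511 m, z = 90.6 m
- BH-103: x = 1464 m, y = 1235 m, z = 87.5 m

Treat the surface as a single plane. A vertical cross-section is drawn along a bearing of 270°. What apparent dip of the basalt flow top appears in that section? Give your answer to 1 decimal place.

Let the plane be z = a·x + b·y + c.
BH-102−BH-101: 627a + 868b = −522;  BH-103−BH-101: 1137a + 592b = −525.1.
Solving gives a = −0.23835, b = −0.42921.
Unit vector along 270° is (sin 270°, cos 270°) = (-1.0000, -0.0000).
Slope in that direction = a·(-1.0000) + b·(-0.0000) = 0.23835.
Apparent dip = arctan|0.23835| = 13.4° (true dip is 26.1°, so apparent ≤ true as expected).

13.4°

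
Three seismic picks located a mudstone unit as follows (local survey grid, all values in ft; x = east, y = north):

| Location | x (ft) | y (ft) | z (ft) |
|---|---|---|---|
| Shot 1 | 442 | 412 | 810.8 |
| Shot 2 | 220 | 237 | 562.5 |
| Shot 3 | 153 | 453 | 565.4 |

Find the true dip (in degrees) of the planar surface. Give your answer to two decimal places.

43.11°

Two edge vectors: Shot 1→Shot 2 = (-222, -175, -248.3), Shot 1→Shot 3 = (-289, 41, -245.4).
Normal n = (Shot 1→Shot 2) × (Shot 1→Shot 3) = (53125.3, 17279.9, -59677).
So ∂z/∂x = −n_x/n_z = 0.89021 and ∂z/∂y = −n_y/n_z = 0.28956.
Gradient magnitude |∇z| = √(a² + b²) = √(0.79248 + 0.08384) = 0.93612.
True dip = arctan(0.93612) = 43.11°, dipping toward WSW (azimuth ≈ 252°).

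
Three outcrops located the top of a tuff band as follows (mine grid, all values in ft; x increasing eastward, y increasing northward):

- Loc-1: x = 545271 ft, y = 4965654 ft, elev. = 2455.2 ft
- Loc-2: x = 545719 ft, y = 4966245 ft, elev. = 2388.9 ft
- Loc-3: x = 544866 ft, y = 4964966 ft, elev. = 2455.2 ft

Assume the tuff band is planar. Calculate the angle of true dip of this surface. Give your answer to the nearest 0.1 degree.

37.5°

Let the plane be z = a·x + b·y + c.
Loc-2−Loc-1: 448a + 591b = −66.3;  Loc-3−Loc-1: −405a − 688b = 0.
Solving gives a = −0.66234, b = 0.38989.
Gradient magnitude |∇z| = √(a² + b²) = √(0.43869 + 0.15202) = 0.76857.
True dip = arctan(0.76857) = 37.5°, dipping toward ESE (azimuth ≈ 120°).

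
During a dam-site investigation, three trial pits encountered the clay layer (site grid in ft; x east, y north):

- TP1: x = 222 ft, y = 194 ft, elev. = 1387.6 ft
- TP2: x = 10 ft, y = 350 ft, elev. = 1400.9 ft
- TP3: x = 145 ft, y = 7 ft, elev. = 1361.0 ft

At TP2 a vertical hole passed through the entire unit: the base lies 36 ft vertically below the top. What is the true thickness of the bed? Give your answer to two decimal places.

35.69 ft

Let the plane be z = a·x + b·y + c.
TP2−TP1: −212a + 156b = 13.3;  TP3−TP1: −77a − 187b = −26.6.
Solving gives a = 0.03218, b = 0.12899.
|∇z| = √(a²+b²) = 0.13295, so dip δ = arctan(0.13295) = 7.57°.
True thickness = vertical thickness × cos δ = 36 × cos 7.57° = 35.69 ft.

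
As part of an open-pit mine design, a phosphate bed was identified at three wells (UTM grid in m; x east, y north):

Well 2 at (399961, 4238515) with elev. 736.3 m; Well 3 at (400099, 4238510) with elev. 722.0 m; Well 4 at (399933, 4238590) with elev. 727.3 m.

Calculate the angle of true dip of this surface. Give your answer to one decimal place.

Two edge vectors: Well 2→Well 3 = (138, -5, -14.3), Well 2→Well 4 = (-28, 75, -9).
Normal n = (Well 2→Well 3) × (Well 2→Well 4) = (1117.5, 1642.4, 10210).
So ∂z/∂x = −n_x/n_z = −0.10945 and ∂z/∂y = −n_y/n_z = −0.16086.
Gradient magnitude |∇z| = √(a² + b²) = √(0.01198 + 0.02588) = 0.19457.
True dip = arctan(0.19457) = 11.0°, dipping toward NE (azimuth ≈ 034°).

11.0°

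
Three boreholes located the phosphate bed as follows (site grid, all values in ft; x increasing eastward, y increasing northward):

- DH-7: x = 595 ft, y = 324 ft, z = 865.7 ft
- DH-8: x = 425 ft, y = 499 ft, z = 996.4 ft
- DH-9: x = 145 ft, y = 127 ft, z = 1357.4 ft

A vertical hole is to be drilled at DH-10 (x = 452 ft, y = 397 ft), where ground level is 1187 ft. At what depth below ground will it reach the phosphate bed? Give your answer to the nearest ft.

Two edge vectors: DH-7→DH-8 = (-170, 175, 130.7), DH-7→DH-9 = (-450, -197, 491.7).
Normal n = (DH-7→DH-8) × (DH-7→DH-9) = (111795.4, 24774, 112240).
So ∂z/∂x = −n_x/n_z = −0.99604 and ∂z/∂y = −n_y/n_z = −0.22072.
Intercept c from DH-7: 865.7 + 592.64 + 71.51 = 1529.86.
At (452, 397): z_contact = −450.2 − 87.6 + 1529.86 = 992.0 ft.
Depth below ground = 1187 − 992.0 = 195 ft.

195 ft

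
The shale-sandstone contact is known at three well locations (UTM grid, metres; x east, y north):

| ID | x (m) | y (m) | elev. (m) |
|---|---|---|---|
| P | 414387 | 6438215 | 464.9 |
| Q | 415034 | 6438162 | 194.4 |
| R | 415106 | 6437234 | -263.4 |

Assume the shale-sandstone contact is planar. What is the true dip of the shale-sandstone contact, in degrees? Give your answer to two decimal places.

Let the plane be z = a·x + b·y + c.
Q−P: 647a − 53b = −270.5;  R−P: 719a − 981b = −728.3.
Solving gives a = −0.38009, b = 0.46383.
Gradient magnitude |∇z| = √(a² + b²) = √(0.14447 + 0.21514) = 0.59967.
True dip = arctan(0.59967) = 30.95°, dipping toward SE (azimuth ≈ 141°).

30.95°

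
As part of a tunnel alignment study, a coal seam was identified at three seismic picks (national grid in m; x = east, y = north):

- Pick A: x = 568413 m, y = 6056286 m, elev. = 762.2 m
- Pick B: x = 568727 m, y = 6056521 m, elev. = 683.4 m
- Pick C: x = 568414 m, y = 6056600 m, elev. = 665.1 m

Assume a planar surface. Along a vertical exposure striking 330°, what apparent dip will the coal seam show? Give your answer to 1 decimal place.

Two edge vectors: Pick A→Pick B = (314, 235, -78.8), Pick A→Pick C = (1, 314, -97.1).
Normal n = (Pick A→Pick B) × (Pick A→Pick C) = (1924.7, 30410.6, 98361).
So ∂z/∂x = −n_x/n_z = −0.01957 and ∂z/∂y = −n_y/n_z = −0.30917.
Unit vector along 330° is (sin 330°, cos 330°) = (-0.5000, 0.8660).
Slope in that direction = a·(-0.5000) + b·(0.8660) = −0.25797.
Apparent dip = arctan|0.25797| = 14.5° (true dip is 17.2°, so apparent ≤ true as expected).

14.5°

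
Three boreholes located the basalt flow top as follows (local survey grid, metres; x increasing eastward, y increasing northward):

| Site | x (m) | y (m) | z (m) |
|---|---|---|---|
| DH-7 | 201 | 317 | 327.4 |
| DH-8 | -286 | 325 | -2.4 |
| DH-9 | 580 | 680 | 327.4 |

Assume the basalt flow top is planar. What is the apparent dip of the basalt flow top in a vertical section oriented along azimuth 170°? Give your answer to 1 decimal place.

38.7°

Let the plane be z = a·x + b·y + c.
DH-8−DH-7: −487a + 8b = −329.8;  DH-9−DH-7: 379a + 363b = 0.
Solving gives a = 0.66579, b = −0.69513.
Unit vector along 170° is (sin 170°, cos 170°) = (0.1736, -0.9848).
Slope in that direction = a·(0.1736) + b·(-0.9848) = 0.80019.
Apparent dip = arctan|0.80019| = 38.7° (true dip is 43.9°, so apparent ≤ true as expected).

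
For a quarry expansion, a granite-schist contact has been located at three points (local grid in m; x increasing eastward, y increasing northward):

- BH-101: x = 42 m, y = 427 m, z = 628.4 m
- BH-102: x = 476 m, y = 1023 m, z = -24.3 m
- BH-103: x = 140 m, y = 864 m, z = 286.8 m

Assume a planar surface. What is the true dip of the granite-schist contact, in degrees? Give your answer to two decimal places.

41.80°

Two edge vectors: BH-101→BH-102 = (434, 596, -652.7), BH-101→BH-103 = (98, 437, -341.6).
Normal n = (BH-101→BH-102) × (BH-101→BH-103) = (81636.3, 84289.8, 131250).
So ∂z/∂x = −n_x/n_z = −0.62199 and ∂z/∂y = −n_y/n_z = −0.64221.
Gradient magnitude |∇z| = √(a² + b²) = √(0.38687 + 0.41243) = 0.89404.
True dip = arctan(0.89404) = 41.80°, dipping toward NE (azimuth ≈ 044°).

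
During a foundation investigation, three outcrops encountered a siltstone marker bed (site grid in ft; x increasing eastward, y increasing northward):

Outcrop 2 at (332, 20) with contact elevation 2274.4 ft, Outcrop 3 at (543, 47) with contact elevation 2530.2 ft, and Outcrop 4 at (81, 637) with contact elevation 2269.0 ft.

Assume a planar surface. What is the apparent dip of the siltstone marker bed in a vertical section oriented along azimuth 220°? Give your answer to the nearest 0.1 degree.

47.6°

Let the plane be z = a·x + b·y + c.
Outcrop 3−Outcrop 2: 211a + 27b = 255.8;  Outcrop 4−Outcrop 2: −251a + 617b = −5.4.
Solving gives a = 1.15340, b = 0.46046.
Unit vector along 220° is (sin 220°, cos 220°) = (-0.6428, -0.7660).
Slope in that direction = a·(-0.6428) + b·(-0.7660) = −1.09412.
Apparent dip = arctan|1.09412| = 47.6° (true dip is 51.2°, so apparent ≤ true as expected).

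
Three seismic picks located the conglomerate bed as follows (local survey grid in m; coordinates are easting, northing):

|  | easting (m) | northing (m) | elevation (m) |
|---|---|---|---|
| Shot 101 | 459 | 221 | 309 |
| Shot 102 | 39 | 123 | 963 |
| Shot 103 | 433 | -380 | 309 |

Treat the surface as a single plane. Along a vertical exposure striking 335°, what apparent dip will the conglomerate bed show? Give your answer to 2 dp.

Let the plane be z = a·easting + b·northing + c.
Shot 102−Shot 101: −420a − 98b = 654;  Shot 103−Shot 101: −26a − 601b = 0.
Solving gives a = −1.57302, b = 0.06805.
Unit vector along 335° is (sin 335°, cos 335°) = (-0.4226, 0.9063).
Slope in that direction = a·(-0.4226) + b·(0.9063) = 0.72646.
Apparent dip = arctan|0.72646| = 36.00° (true dip is 57.6°, so apparent ≤ true as expected).

36.00°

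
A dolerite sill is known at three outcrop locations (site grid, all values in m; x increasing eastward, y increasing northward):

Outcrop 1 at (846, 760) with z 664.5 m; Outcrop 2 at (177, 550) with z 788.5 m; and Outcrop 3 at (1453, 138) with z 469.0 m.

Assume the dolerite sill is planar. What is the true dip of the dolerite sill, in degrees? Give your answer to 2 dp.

Let the plane be z = a·x + b·y + c.
Outcrop 2−Outcrop 1: −669a − 210b = 124;  Outcrop 3−Outcrop 1: 607a − 622b = −195.5.
Solving gives a = −0.21741, b = 0.10214.
Gradient magnitude |∇z| = √(a² + b²) = √(0.04727 + 0.01043) = 0.24021.
True dip = arctan(0.24021) = 13.51°, dipping toward ESE (azimuth ≈ 115°).

13.51°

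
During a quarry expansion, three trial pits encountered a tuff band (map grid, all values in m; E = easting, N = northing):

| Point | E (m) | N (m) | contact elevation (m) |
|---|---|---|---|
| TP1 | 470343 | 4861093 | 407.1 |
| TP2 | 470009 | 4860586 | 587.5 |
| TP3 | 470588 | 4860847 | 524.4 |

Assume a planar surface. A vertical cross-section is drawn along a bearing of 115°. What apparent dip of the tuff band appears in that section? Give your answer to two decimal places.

13.33°

Two edge vectors: TP1→TP2 = (-334, -507, 180.4), TP1→TP3 = (245, -246, 117.3).
Normal n = (TP1→TP2) × (TP1→TP3) = (-15092.7, 83376.2, 206379).
So ∂z/∂E = −n_x/n_z = 0.07313 and ∂z/∂N = −n_y/n_z = −0.40400.
Unit vector along 115° is (sin 115°, cos 115°) = (0.9063, -0.4226).
Slope in that direction = a·(0.9063) + b·(-0.4226) = 0.23702.
Apparent dip = arctan|0.23702| = 13.33° (true dip is 22.3°, so apparent ≤ true as expected).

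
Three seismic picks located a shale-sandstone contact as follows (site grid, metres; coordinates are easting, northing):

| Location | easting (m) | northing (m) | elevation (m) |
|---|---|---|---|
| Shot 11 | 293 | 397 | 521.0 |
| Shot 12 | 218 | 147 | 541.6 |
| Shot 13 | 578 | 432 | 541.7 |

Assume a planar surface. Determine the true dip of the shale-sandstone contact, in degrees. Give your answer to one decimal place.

7.9°

Two edge vectors: Shot 11→Shot 12 = (-75, -250, 20.6), Shot 11→Shot 13 = (285, 35, 20.7).
Normal n = (Shot 11→Shot 12) × (Shot 11→Shot 13) = (-5896, 7423.5, 68625).
So ∂z/∂easting = −n_x/n_z = 0.08592 and ∂z/∂northing = −n_y/n_z = −0.10817.
Gradient magnitude |∇z| = √(a² + b²) = √(0.00738 + 0.01170) = 0.13814.
True dip = arctan(0.13814) = 7.9°, dipping toward NW (azimuth ≈ 322°).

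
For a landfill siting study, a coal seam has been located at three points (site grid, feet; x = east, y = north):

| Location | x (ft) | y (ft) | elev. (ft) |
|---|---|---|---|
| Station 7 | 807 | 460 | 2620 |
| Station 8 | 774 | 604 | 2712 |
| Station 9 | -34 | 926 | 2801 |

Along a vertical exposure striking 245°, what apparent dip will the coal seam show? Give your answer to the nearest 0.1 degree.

Two edge vectors: Station 7→Station 8 = (-33, 144, 92), Station 7→Station 9 = (-841, 466, 181).
Normal n = (Station 7→Station 8) × (Station 7→Station 9) = (-16808, -71399, 105726).
So ∂z/∂x = −n_x/n_z = 0.15898 and ∂z/∂y = −n_y/n_z = 0.67532.
Unit vector along 245° is (sin 245°, cos 245°) = (-0.9063, -0.4226).
Slope in that direction = a·(-0.9063) + b·(-0.4226) = −0.42949.
Apparent dip = arctan|0.42949| = 23.2° (true dip is 34.8°, so apparent ≤ true as expected).

23.2°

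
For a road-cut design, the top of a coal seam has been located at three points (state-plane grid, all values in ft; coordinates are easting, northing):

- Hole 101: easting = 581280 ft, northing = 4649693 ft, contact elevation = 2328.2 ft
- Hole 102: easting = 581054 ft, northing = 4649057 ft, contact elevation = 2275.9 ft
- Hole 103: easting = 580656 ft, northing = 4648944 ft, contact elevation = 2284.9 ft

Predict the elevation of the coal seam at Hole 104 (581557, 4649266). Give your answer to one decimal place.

Let the plane be z = a·easting + b·northing + c.
Hole 102−Hole 101: −226a − 636b = −52.3;  Hole 103−Hole 101: −624a − 749b = −43.3.
Solving gives a = −0.051117800, b = 0.100397206.
Then c = 2328.2 − a·581280 − b·4649693 = −434774.23.
At (581557, 4649266): z = −29727.9 + 466773.3 − 434774.23 = 2271.2 ft.

2271.2 ft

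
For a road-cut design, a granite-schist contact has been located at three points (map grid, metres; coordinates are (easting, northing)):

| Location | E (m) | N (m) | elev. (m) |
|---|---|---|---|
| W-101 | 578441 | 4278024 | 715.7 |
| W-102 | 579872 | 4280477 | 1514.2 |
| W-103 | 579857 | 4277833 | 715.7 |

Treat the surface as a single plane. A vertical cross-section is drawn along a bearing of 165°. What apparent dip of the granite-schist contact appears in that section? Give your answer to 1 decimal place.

15.7°

Two edge vectors: W-101→W-102 = (1431, 2453, 798.5), W-101→W-103 = (1416, -191, 0).
Normal n = (W-101→W-102) × (W-101→W-103) = (152513.5, 1130676, -3746769).
So ∂z/∂E = −n_x/n_z = 0.04071 and ∂z/∂N = −n_y/n_z = 0.30177.
Unit vector along 165° is (sin 165°, cos 165°) = (0.2588, -0.9659).
Slope in that direction = a·(0.2588) + b·(-0.9659) = −0.28096.
Apparent dip = arctan|0.28096| = 15.7° (true dip is 16.9°, so apparent ≤ true as expected).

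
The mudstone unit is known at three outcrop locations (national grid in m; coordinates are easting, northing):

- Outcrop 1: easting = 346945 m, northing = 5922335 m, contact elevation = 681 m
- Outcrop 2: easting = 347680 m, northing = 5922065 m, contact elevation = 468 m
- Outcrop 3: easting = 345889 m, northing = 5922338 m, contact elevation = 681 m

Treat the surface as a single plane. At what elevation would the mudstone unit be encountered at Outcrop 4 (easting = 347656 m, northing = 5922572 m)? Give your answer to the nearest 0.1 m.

Two edge vectors: Outcrop 1→Outcrop 2 = (735, -270, -213), Outcrop 1→Outcrop 3 = (-1056, 3, 0).
Normal n = (Outcrop 1→Outcrop 2) × (Outcrop 1→Outcrop 3) = (639, 224928, -282915).
So ∂z/∂easting = −n_x/n_z = 0.002258629 and ∂z/∂northing = −n_y/n_z = 0.795037379.
Intercept c from Outcrop 1: 681 − 783.62 − 4708477.69 = −4708580.31.
At (347656, 5922572): z = 785.2 + 4708666.1 − 4708580.31 = 871.0 m.

871.0 m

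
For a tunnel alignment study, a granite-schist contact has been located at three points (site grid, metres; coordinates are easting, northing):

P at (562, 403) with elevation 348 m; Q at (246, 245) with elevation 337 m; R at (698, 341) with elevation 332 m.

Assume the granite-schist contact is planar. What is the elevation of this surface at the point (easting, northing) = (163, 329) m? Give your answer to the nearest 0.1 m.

Let the plane be z = a·easting + b·northing + c.
Q−P: −316a − 158b = −11;  R−P: 136a − 62b = −16.
Solving gives a = −0.04494, b = 0.15949.
Then c = 348 − a·562 − b·403 = 308.98.
At (163, 329): z = −7.3 + 52.5 + 308.98 = 354.1 m.

354.1 m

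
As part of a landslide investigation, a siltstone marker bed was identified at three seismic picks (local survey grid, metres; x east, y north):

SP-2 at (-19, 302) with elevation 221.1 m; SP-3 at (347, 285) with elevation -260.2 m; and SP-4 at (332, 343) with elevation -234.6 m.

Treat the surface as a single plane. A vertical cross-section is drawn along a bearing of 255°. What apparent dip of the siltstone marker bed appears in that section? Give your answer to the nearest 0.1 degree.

51.1°

Two edge vectors: SP-2→SP-3 = (366, -17, -481.3), SP-2→SP-4 = (351, 41, -455.7).
Normal n = (SP-2→SP-3) × (SP-2→SP-4) = (27480.2, -2150.1, 20973).
So ∂z/∂x = −n_x/n_z = −1.31027 and ∂z/∂y = −n_y/n_z = 0.10252.
Unit vector along 255° is (sin 255°, cos 255°) = (-0.9659, -0.2588).
Slope in that direction = a·(-0.9659) + b·(-0.2588) = 1.23909.
Apparent dip = arctan|1.23909| = 51.1° (true dip is 52.7°, so apparent ≤ true as expected).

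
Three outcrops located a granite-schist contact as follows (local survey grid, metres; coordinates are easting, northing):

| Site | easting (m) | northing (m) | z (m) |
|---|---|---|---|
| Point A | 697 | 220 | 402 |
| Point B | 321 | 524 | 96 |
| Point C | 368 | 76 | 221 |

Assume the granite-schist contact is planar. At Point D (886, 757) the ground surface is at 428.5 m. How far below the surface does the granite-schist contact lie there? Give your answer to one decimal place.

Let the plane be z = a·easting + b·northing + c.
Point B−Point A: −376a + 304b = −306;  Point C−Point A: −329a − 144b = −181.
Solving gives a = 0.64276, b = −0.21159.
Then c = 402 − a·697 − b·220 = 0.54.
At (886, 757): z_contact = 569.49 − 160.17 + 0.54 = 409.86 m.
Depth below ground = 428.5 − 409.86 = 18.6 m.

18.6 m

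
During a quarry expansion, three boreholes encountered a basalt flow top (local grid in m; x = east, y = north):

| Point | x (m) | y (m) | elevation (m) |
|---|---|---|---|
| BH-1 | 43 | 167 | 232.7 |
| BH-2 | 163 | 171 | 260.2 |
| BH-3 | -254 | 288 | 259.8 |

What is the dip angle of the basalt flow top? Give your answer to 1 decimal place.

Let the plane be z = a·x + b·y + c.
BH-2−BH-1: 120a + 4b = 27.5;  BH-3−BH-1: −297a + 121b = 27.1.
Solving gives a = 0.20493, b = 0.72699.
Gradient magnitude |∇z| = √(a² + b²) = √(0.04200 + 0.52851) = 0.75532.
True dip = arctan(0.75532) = 37.1°, dipping toward SSW (azimuth ≈ 196°).

37.1°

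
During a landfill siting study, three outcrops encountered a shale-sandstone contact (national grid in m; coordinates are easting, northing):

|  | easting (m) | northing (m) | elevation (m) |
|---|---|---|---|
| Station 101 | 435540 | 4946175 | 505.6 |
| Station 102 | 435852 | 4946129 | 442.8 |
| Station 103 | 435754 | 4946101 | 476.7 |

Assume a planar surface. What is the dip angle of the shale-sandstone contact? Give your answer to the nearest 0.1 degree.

Two edge vectors: Station 101→Station 102 = (312, -46, -62.8), Station 101→Station 103 = (214, -74, -28.9).
Normal n = (Station 101→Station 102) × (Station 101→Station 103) = (-3317.8, -4422.4, -13244).
So ∂z/∂easting = −n_x/n_z = −0.25051 and ∂z/∂northing = −n_y/n_z = −0.33392.
Gradient magnitude |∇z| = √(a² + b²) = √(0.06276 + 0.11150) = 0.41744.
True dip = arctan(0.41744) = 22.7°, dipping toward NE (azimuth ≈ 037°).

22.7°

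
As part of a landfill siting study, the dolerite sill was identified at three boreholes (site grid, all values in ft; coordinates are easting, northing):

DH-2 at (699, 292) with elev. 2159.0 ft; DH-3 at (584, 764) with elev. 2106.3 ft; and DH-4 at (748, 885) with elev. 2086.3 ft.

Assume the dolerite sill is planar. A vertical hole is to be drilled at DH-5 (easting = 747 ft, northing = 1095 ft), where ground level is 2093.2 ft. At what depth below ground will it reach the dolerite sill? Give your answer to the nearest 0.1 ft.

Two edge vectors: DH-2→DH-3 = (-115, 472, -52.7), DH-2→DH-4 = (49, 593, -72.7).
Normal n = (DH-2→DH-3) × (DH-2→DH-4) = (-3063.3, -10942.8, -91323).
So ∂z/∂easting = −n_x/n_z = −0.033544 and ∂z/∂northing = −n_y/n_z = −0.119825.
Intercept c from DH-2: 2159 + 23.45 + 34.99 = 2217.44.
At (747, 1095): z_contact = −25.06 − 131.21 + 2217.44 = 2061.17 ft.
Depth below ground = 2093.2 − 2061.17 = 32.0 ft.

32.0 ft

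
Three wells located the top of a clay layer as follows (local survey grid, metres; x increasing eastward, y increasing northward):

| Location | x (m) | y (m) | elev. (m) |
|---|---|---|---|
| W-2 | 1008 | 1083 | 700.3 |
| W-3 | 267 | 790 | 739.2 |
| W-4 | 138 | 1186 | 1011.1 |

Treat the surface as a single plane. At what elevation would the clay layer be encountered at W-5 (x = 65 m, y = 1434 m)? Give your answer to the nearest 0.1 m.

1179.1 m

Let the plane be z = a·x + b·y + c.
W-3−W-2: −741a − 293b = 38.9;  W-4−W-2: −870a + 103b = 310.8.
Solving gives a = −0.287022, b = 0.593117.
Then c = 700.3 − a·1008 − b·1083 = 347.27.
At (65, 1434): z = −18.7 + 850.5 + 347.27 = 1179.1 m.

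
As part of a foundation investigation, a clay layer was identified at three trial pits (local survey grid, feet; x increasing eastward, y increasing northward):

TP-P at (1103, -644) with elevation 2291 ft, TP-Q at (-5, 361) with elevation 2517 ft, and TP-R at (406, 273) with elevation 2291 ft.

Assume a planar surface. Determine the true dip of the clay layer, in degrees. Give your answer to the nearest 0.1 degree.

Two edge vectors: TP-P→TP-Q = (-1108, 1005, 226), TP-P→TP-R = (-697, 917, 0).
Normal n = (TP-P→TP-Q) × (TP-P→TP-R) = (-207242, -157522, -315551).
So ∂z/∂x = −n_x/n_z = −0.65676 and ∂z/∂y = −n_y/n_z = −0.49920.
Gradient magnitude |∇z| = √(a² + b²) = √(0.43134 + 0.24920) = 0.82494.
True dip = arctan(0.82494) = 39.5°, dipping toward NE (azimuth ≈ 053°).

39.5°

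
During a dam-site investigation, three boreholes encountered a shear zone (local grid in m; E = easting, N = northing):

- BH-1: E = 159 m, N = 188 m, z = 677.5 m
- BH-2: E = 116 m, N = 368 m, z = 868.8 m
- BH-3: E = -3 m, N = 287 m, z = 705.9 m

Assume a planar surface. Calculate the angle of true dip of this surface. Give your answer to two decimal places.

52.81°

Let the plane be z = a·E + b·N + c.
BH-2−BH-1: −43a + 180b = 191.3;  BH-3−BH-1: −162a + 99b = 28.4.
Solving gives a = 0.55522, b = 1.19541.
Gradient magnitude |∇z| = √(a² + b²) = √(0.30827 + 1.42902) = 1.31806.
True dip = arctan(1.31806) = 52.81°, dipping toward SSW (azimuth ≈ 205°).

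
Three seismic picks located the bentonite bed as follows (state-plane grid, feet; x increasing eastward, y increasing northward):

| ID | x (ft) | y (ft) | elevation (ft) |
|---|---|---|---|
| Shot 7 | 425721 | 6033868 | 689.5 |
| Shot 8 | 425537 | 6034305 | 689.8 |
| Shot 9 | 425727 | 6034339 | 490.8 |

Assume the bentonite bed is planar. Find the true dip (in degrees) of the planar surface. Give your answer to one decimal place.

Let the plane be z = a·x + b·y + c.
Shot 8−Shot 7: −184a + 437b = 0.3;  Shot 9−Shot 7: 6a + 471b = −198.7.
Solving gives a = −0.97410, b = −0.40946.
Gradient magnitude |∇z| = √(a² + b²) = √(0.94886 + 0.16766) = 1.05666.
True dip = arctan(1.05666) = 46.6°, dipping toward ENE (azimuth ≈ 067°).

46.6°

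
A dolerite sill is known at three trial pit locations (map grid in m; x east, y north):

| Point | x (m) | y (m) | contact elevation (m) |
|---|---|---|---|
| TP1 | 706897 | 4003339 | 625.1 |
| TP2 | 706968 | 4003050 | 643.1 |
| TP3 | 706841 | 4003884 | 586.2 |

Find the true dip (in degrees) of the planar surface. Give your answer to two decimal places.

5.74°

Two edge vectors: TP1→TP2 = (71, -289, 18), TP1→TP3 = (-56, 545, -38.9).
Normal n = (TP1→TP2) × (TP1→TP3) = (1432.1, 1753.9, 22511).
So ∂z/∂x = −n_x/n_z = −0.06362 and ∂z/∂y = −n_y/n_z = −0.07791.
Gradient magnitude |∇z| = √(a² + b²) = √(0.00405 + 0.00607) = 0.10059.
True dip = arctan(0.10059) = 5.74°, dipping toward NE (azimuth ≈ 039°).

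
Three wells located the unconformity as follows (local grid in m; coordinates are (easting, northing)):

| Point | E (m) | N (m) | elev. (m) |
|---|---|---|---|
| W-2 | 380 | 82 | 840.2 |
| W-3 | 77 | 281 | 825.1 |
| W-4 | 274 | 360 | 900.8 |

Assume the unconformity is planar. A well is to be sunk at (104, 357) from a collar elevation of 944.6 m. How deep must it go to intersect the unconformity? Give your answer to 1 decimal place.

Let the plane be z = a·E + b·N + c.
W-3−W-2: −303a + 199b = −15.1;  W-4−W-2: −106a + 278b = 60.6.
Solving gives a = 0.25748, b = 0.31616.
Then c = 840.2 − a·380 − b·82 = 716.43.
At (104, 357): z_contact = 26.78 + 112.87 + 716.43 = 856.08 m.
Depth below ground = 944.6 − 856.08 = 88.5 m.

88.5 m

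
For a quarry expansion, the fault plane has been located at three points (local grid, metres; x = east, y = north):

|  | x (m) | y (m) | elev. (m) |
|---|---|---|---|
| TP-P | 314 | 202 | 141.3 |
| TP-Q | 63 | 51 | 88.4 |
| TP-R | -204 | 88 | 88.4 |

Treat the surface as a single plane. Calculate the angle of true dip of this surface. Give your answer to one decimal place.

16.0°

Let the plane be z = a·x + b·y + c.
TP-Q−TP-P: −251a − 151b = −52.9;  TP-R−TP-P: −518a − 114b = −52.9.
Solving gives a = 0.03946, b = 0.28474.
Gradient magnitude |∇z| = √(a² + b²) = √(0.00156 + 0.08108) = 0.28746.
True dip = arctan(0.28746) = 16.0°, dipping toward S (azimuth ≈ 188°).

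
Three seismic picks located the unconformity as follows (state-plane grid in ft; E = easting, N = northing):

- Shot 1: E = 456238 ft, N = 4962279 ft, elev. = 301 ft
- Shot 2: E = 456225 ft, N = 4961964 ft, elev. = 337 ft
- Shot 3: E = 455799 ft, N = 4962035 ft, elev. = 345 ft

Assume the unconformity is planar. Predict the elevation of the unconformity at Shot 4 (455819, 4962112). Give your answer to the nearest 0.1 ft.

335.6 ft

Let the plane be z = a·E + b·N + c.
Shot 2−Shot 1: −13a − 315b = 36;  Shot 3−Shot 1: −439a − 244b = 44.
Solving gives a = −0.037568554, b = −0.112735266.
Then c = 301 − a·456238 − b·4962279 = 576865.05.
At (455819, 4962112): z = −17124.5 − 559405.0 + 576865.05 = 335.6 ft.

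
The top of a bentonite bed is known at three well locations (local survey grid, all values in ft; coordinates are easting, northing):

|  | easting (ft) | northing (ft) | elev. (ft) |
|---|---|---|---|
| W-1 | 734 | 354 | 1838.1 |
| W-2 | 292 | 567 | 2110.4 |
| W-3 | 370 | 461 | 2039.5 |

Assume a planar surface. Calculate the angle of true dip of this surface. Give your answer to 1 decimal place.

Two edge vectors: W-1→W-2 = (-442, 213, 272.3), W-1→W-3 = (-364, 107, 201.4).
Normal n = (W-1→W-2) × (W-1→W-3) = (13762.1, -10098.4, 30238).
So ∂z/∂easting = −n_x/n_z = −0.45513 and ∂z/∂northing = −n_y/n_z = 0.33396.
Gradient magnitude |∇z| = √(a² + b²) = √(0.20714 + 0.11153) = 0.56451.
True dip = arctan(0.56451) = 29.4°, dipping toward SE (azimuth ≈ 126°).

29.4°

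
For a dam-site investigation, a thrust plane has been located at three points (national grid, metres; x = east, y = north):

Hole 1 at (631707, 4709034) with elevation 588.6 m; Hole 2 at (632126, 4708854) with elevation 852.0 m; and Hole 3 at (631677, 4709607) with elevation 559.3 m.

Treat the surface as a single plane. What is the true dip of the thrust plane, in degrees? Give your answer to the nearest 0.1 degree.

Two edge vectors: Hole 1→Hole 2 = (419, -180, 263.4), Hole 1→Hole 3 = (-30, 573, -29.3).
Normal n = (Hole 1→Hole 2) × (Hole 1→Hole 3) = (-145654.2, 4374.7, 234687).
So ∂z/∂x = −n_x/n_z = 0.62063 and ∂z/∂y = −n_y/n_z = −0.01864.
Gradient magnitude |∇z| = √(a² + b²) = √(0.38518 + 0.00035) = 0.62091.
True dip = arctan(0.62091) = 31.8°, dipping toward W (azimuth ≈ 272°).

31.8°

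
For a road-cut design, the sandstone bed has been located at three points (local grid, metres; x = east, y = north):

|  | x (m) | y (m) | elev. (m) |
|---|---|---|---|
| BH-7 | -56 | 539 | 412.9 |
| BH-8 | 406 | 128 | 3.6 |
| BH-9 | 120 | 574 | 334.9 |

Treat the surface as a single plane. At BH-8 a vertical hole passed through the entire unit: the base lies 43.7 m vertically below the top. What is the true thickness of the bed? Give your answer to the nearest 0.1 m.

Let the plane be z = a·x + b·y + c.
BH-8−BH-7: 462a − 411b = −409.3;  BH-9−BH-7: 176a + 35b = −78.
Solving gives a = −0.52407, b = 0.40676.
|∇z| = √(a²+b²) = 0.66340, so dip δ = arctan(0.66340) = 33.56°.
True thickness = vertical thickness × cos δ = 43.7 × cos 33.56° = 36.4 m.

36.4 m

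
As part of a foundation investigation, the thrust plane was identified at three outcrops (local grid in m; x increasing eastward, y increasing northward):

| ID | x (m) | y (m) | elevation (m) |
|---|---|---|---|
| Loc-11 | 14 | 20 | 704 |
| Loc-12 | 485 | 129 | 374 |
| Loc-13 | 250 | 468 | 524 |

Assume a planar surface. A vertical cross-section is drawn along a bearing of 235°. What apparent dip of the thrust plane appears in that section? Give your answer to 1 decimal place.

Let the plane be z = a·x + b·y + c.
Loc-12−Loc-11: 471a + 109b = −330;  Loc-13−Loc-11: 236a + 448b = −180.
Solving gives a = −0.69202, b = −0.03724.
Unit vector along 235° is (sin 235°, cos 235°) = (-0.8192, -0.5736).
Slope in that direction = a·(-0.8192) + b·(-0.5736) = 0.58823.
Apparent dip = arctan|0.58823| = 30.5° (true dip is 34.7°, so apparent ≤ true as expected).

30.5°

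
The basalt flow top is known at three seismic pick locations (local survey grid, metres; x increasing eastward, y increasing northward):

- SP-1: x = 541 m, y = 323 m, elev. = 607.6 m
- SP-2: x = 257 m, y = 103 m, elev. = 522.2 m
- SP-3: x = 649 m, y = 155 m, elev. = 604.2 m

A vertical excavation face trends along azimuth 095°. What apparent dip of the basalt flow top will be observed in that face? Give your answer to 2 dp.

10.04°

Two edge vectors: SP-1→SP-2 = (-284, -220, -85.4), SP-1→SP-3 = (108, -168, -3.4).
Normal n = (SP-1→SP-2) × (SP-1→SP-3) = (-13599.2, -10188.8, 71472).
So ∂z/∂x = −n_x/n_z = 0.19027 and ∂z/∂y = −n_y/n_z = 0.14256.
Unit vector along 095° is (sin 95°, cos 95°) = (0.9962, -0.0872).
Slope in that direction = a·(0.9962) + b·(-0.0872) = 0.17712.
Apparent dip = arctan|0.17712| = 10.04° (true dip is 13.4°, so apparent ≤ true as expected).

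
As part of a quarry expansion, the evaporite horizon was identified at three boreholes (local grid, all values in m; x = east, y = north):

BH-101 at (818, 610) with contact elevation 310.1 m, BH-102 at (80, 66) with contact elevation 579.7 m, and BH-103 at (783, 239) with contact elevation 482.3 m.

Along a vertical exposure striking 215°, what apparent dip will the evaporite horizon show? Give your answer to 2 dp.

21.43°

Let the plane be z = a·x + b·y + c.
BH-102−BH-101: −738a − 544b = 269.6;  BH-103−BH-101: −35a − 371b = 172.2.
Solving gives a = −0.02491, b = −0.46180.
Unit vector along 215° is (sin 215°, cos 215°) = (-0.5736, -0.8192).
Slope in that direction = a·(-0.5736) + b·(-0.8192) = 0.39257.
Apparent dip = arctan|0.39257| = 21.43° (true dip is 24.8°, so apparent ≤ true as expected).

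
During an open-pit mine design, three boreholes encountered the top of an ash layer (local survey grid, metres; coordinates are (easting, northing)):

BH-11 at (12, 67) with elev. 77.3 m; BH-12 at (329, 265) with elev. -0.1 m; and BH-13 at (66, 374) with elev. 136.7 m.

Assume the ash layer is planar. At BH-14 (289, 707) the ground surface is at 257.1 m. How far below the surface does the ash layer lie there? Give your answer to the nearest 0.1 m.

123.4 m

Two edge vectors: BH-11→BH-12 = (317, 198, -77.4), BH-11→BH-13 = (54, 307, 59.4).
Normal n = (BH-11→BH-12) × (BH-11→BH-13) = (35523, -23009.4, 86627).
So ∂z/∂E = −n_x/n_z = −0.41007 and ∂z/∂N = −n_y/n_z = 0.26561.
Intercept c from BH-11: 77.3 + 4.92 − 17.80 = 64.42.
At (289, 707): z_contact = −118.51 + 187.79 + 64.42 = 133.70 m.
Depth below ground = 257.1 − 133.70 = 123.4 m.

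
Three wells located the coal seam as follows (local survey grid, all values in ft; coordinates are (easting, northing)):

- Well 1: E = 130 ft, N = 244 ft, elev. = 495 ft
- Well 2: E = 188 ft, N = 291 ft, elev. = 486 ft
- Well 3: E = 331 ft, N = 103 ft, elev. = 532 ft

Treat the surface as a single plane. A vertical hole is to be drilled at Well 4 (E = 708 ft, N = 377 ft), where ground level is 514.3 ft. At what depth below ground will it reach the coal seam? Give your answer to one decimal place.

33.7 ft

Let the plane be z = a·E + b·N + c.
Well 2−Well 1: 58a + 47b = −9;  Well 3−Well 1: 201a − 141b = 37.
Solving gives a = 0.02667, b = −0.22440.
Then c = 495 − a·130 − b·244 = 546.29.
At (708, 377): z_contact = 18.88 − 84.60 + 546.29 = 480.57 ft.
Depth below ground = 514.3 − 480.57 = 33.7 ft.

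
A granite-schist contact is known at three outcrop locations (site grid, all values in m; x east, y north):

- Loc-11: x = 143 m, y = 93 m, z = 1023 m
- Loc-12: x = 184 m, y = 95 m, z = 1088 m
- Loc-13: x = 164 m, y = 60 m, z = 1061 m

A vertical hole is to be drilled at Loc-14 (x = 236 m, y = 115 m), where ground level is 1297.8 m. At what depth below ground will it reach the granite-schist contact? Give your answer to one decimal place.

129.8 m

Let the plane be z = a·x + b·y + c.
Loc-12−Loc-11: 41a + 2b = 65;  Loc-13−Loc-11: 21a − 33b = 38.
Solving gives a = 1.59211, b = −0.13835.
Then c = 1023 − a·143 − b·93 = 808.19.
At (236, 115): z_contact = 375.74 − 15.91 + 808.19 = 1168.02 m.
Depth below ground = 1297.8 − 1168.02 = 129.8 m.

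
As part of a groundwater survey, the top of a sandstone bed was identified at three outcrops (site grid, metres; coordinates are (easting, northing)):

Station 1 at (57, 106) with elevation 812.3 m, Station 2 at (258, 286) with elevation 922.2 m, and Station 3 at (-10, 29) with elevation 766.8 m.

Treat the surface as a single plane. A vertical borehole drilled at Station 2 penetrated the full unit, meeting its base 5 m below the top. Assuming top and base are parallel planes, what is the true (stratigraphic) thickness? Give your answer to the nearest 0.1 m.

Two edge vectors: Station 1→Station 2 = (201, 180, 109.9), Station 1→Station 3 = (-67, -77, -45.5).
Normal n = (Station 1→Station 2) × (Station 1→Station 3) = (272.3, 1782.2, -3417).
So ∂z/∂E = −n_x/n_z = 0.07969 and ∂z/∂N = −n_y/n_z = 0.52157.
|∇z| = √(a²+b²) = 0.52762, so dip δ = arctan(0.52762) = 27.82°.
True thickness = vertical thickness × cos δ = 5 × cos 27.82° = 4.4 m.

4.4 m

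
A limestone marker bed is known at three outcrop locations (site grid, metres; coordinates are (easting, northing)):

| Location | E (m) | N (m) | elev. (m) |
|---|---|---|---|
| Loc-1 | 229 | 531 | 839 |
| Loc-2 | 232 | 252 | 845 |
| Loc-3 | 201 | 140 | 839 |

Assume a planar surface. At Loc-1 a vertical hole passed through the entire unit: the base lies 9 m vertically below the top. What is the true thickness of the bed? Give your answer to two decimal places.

Let the plane be z = a·E + b·N + c.
Loc-2−Loc-1: 3a − 279b = 6;  Loc-3−Loc-1: −28a − 391b = 0.
Solving gives a = 0.26110, b = −0.01870.
|∇z| = √(a²+b²) = 0.26177, so dip δ = arctan(0.26177) = 14.67°.
True thickness = vertical thickness × cos δ = 9 × cos 14.67° = 8.71 m.

8.71 m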